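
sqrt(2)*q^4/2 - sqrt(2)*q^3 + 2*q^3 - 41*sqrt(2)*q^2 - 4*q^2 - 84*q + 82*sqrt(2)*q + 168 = (q - 2)*(q - 6*sqrt(2))*(q + 7*sqrt(2))*(sqrt(2)*q/2 + 1)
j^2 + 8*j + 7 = (j + 1)*(j + 7)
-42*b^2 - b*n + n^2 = (-7*b + n)*(6*b + n)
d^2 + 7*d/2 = d*(d + 7/2)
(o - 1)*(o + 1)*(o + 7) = o^3 + 7*o^2 - o - 7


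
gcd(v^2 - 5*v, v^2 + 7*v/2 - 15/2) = 1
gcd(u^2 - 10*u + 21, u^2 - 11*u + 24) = u - 3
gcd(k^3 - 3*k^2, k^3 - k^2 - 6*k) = k^2 - 3*k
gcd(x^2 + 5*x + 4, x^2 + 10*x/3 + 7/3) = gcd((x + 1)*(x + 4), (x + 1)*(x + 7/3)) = x + 1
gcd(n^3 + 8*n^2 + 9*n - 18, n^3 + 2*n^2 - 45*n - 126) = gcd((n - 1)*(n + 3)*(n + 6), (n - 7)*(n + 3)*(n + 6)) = n^2 + 9*n + 18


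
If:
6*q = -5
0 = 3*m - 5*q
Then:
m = -25/18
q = -5/6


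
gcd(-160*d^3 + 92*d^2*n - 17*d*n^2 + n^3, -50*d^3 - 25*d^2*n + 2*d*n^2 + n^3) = 5*d - n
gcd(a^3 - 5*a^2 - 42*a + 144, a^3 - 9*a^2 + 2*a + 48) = a^2 - 11*a + 24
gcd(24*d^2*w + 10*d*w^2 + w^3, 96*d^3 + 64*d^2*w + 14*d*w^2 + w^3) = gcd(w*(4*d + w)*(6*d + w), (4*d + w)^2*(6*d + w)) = 24*d^2 + 10*d*w + w^2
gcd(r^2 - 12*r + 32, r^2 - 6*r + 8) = r - 4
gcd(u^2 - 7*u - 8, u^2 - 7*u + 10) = 1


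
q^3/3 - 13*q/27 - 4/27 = (q/3 + 1/3)*(q - 4/3)*(q + 1/3)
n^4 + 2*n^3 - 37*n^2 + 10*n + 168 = (n - 4)*(n - 3)*(n + 2)*(n + 7)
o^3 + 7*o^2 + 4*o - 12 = (o - 1)*(o + 2)*(o + 6)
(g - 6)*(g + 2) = g^2 - 4*g - 12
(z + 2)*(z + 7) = z^2 + 9*z + 14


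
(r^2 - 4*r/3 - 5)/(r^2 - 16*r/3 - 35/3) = (r - 3)/(r - 7)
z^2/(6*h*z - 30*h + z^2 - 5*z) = z^2/(6*h*z - 30*h + z^2 - 5*z)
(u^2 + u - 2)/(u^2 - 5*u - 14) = (u - 1)/(u - 7)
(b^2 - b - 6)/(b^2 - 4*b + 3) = (b + 2)/(b - 1)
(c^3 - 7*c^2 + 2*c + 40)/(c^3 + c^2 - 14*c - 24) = (c - 5)/(c + 3)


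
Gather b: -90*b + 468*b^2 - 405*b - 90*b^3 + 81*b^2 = -90*b^3 + 549*b^2 - 495*b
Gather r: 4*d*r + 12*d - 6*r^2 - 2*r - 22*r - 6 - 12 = 12*d - 6*r^2 + r*(4*d - 24) - 18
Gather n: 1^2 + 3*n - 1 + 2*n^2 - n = 2*n^2 + 2*n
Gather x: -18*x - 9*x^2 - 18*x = -9*x^2 - 36*x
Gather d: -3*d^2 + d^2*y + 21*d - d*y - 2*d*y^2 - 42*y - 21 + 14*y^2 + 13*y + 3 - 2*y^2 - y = d^2*(y - 3) + d*(-2*y^2 - y + 21) + 12*y^2 - 30*y - 18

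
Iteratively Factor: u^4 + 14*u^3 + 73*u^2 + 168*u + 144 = (u + 4)*(u^3 + 10*u^2 + 33*u + 36) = (u + 3)*(u + 4)*(u^2 + 7*u + 12) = (u + 3)^2*(u + 4)*(u + 4)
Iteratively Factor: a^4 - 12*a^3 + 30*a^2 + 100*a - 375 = (a - 5)*(a^3 - 7*a^2 - 5*a + 75) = (a - 5)^2*(a^2 - 2*a - 15) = (a - 5)^3*(a + 3)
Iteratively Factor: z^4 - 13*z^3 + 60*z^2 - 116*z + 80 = (z - 2)*(z^3 - 11*z^2 + 38*z - 40) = (z - 5)*(z - 2)*(z^2 - 6*z + 8) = (z - 5)*(z - 4)*(z - 2)*(z - 2)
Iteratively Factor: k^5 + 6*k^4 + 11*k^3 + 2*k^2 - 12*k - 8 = (k + 1)*(k^4 + 5*k^3 + 6*k^2 - 4*k - 8) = (k + 1)*(k + 2)*(k^3 + 3*k^2 - 4) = (k - 1)*(k + 1)*(k + 2)*(k^2 + 4*k + 4) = (k - 1)*(k + 1)*(k + 2)^2*(k + 2)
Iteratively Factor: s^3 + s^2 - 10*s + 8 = (s + 4)*(s^2 - 3*s + 2) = (s - 1)*(s + 4)*(s - 2)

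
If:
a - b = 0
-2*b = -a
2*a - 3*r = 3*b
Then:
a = 0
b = 0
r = 0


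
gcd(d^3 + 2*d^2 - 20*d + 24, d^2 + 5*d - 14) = d - 2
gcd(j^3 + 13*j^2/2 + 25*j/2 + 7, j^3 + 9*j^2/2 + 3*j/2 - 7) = j^2 + 11*j/2 + 7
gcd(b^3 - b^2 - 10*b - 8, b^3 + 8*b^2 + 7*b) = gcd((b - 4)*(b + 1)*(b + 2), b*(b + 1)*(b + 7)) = b + 1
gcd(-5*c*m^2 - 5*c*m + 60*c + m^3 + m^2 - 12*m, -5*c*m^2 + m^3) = 5*c - m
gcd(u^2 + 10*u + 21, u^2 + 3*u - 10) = 1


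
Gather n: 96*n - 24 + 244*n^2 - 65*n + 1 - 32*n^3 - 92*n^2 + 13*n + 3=-32*n^3 + 152*n^2 + 44*n - 20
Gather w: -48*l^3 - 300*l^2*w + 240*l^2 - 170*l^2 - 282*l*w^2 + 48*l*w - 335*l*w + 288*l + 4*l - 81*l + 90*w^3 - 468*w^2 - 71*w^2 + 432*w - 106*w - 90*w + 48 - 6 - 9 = -48*l^3 + 70*l^2 + 211*l + 90*w^3 + w^2*(-282*l - 539) + w*(-300*l^2 - 287*l + 236) + 33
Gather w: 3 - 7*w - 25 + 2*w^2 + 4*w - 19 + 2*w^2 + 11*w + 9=4*w^2 + 8*w - 32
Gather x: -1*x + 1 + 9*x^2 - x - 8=9*x^2 - 2*x - 7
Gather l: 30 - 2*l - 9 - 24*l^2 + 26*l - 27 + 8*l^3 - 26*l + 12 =8*l^3 - 24*l^2 - 2*l + 6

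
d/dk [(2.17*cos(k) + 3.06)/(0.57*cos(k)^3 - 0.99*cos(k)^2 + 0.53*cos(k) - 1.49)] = (2.4738*cos(k)^3 + 3.0843*cos(k)^2 - 6.0588*cos(k) + 4.8551)*sin(k)/(0.3249*cos(k)^6 - 1.1286*cos(k)^5 + 1.5843*cos(k)^4 - 2.748*cos(k)^3 + 3.2311*cos(k)^2 - 1.5794*cos(k) + 2.2201)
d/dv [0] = 0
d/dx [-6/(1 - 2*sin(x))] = -12*cos(x)/(2*sin(x) - 1)^2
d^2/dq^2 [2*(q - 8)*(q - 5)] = 4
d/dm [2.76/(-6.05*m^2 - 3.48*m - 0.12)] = (33.396*m + 9.6048)/(6.05*m^2 + 3.48*m + 0.12)^2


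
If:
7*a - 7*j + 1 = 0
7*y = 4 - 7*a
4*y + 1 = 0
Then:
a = 23/28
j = 27/28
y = -1/4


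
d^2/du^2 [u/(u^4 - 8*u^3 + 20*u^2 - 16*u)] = 4*(3*u^2 - 20*u + 34)/(u^7 - 20*u^6 + 168*u^5 - 768*u^4 + 2064*u^3 - 3264*u^2 + 2816*u - 1024)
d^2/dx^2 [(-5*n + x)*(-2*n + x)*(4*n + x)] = -6*n + 6*x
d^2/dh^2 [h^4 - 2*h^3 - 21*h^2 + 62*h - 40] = 12*h^2 - 12*h - 42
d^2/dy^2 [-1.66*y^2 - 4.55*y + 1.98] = -3.32000000000000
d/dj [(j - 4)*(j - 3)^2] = (j - 3)*(3*j - 11)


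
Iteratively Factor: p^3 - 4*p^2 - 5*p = (p - 5)*(p^2 + p) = p*(p - 5)*(p + 1)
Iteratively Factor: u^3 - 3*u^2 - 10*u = (u - 5)*(u^2 + 2*u) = u*(u - 5)*(u + 2)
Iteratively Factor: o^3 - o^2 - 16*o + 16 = (o - 4)*(o^2 + 3*o - 4) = (o - 4)*(o - 1)*(o + 4)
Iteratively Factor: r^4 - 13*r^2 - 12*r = (r - 4)*(r^3 + 4*r^2 + 3*r) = (r - 4)*(r + 1)*(r^2 + 3*r) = (r - 4)*(r + 1)*(r + 3)*(r)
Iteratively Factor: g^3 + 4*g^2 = (g)*(g^2 + 4*g) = g^2*(g + 4)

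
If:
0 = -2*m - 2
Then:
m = -1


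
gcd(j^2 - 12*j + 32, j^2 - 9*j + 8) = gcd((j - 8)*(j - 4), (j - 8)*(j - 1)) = j - 8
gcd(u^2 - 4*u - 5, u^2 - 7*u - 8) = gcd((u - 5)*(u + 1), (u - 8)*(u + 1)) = u + 1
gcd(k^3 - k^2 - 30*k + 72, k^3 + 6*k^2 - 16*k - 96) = k^2 + 2*k - 24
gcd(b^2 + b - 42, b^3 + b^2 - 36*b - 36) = b - 6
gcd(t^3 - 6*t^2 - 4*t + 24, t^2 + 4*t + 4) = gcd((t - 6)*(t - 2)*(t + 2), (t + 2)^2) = t + 2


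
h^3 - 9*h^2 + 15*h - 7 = (h - 7)*(h - 1)^2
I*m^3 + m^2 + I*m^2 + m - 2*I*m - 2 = (m + 2)*(m - I)*(I*m - I)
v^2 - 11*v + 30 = (v - 6)*(v - 5)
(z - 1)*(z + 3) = z^2 + 2*z - 3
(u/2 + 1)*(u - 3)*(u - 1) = u^3/2 - u^2 - 5*u/2 + 3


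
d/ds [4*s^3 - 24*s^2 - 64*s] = 12*s^2 - 48*s - 64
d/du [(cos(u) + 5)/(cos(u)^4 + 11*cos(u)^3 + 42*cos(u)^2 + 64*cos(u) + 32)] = 3*(cos(u)^3 + 10*cos(u)^2 + 29*cos(u) + 24)*sin(u)/((cos(u) + 1)^2*(cos(u) + 2)^2*(cos(u) + 4)^3)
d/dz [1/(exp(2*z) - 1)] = -1/(2*sinh(z)^2)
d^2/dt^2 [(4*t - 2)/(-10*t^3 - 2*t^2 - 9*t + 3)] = 4*(-600*t^5 + 480*t^4 + 332*t^3 - 78*t^2 + 108*t + 33)/(1000*t^9 + 600*t^8 + 2820*t^7 + 188*t^6 + 2178*t^5 - 1170*t^4 + 675*t^3 - 675*t^2 + 243*t - 27)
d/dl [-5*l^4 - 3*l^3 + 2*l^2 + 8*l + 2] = -20*l^3 - 9*l^2 + 4*l + 8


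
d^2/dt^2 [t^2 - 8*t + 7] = 2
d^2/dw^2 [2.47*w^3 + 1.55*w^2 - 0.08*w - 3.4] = 14.82*w + 3.1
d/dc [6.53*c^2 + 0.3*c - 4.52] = 13.06*c + 0.3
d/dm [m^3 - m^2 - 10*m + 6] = 3*m^2 - 2*m - 10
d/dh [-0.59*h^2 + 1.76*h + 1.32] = 1.76 - 1.18*h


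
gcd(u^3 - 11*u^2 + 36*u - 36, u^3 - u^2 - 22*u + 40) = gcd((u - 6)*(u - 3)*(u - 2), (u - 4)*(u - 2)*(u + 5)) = u - 2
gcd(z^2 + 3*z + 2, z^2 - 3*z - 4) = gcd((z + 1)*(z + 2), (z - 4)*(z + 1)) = z + 1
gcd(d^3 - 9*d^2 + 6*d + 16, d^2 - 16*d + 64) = d - 8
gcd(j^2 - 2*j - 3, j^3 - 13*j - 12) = j + 1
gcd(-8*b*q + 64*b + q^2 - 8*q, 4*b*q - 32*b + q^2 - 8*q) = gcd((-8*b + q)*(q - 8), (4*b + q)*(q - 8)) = q - 8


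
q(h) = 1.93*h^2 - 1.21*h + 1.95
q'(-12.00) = -47.53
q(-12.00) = 294.39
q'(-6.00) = -24.37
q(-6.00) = 78.69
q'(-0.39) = -2.72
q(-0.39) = 2.72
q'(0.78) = 1.80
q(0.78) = 2.18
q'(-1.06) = -5.30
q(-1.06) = 5.40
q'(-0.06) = -1.44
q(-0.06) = 2.03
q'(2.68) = 9.13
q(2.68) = 12.57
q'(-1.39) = -6.58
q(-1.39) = 7.36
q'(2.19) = 7.24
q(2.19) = 8.56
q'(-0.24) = -2.14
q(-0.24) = 2.35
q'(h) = 3.86*h - 1.21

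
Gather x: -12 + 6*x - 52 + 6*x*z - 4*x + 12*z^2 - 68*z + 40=x*(6*z + 2) + 12*z^2 - 68*z - 24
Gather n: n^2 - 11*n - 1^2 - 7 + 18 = n^2 - 11*n + 10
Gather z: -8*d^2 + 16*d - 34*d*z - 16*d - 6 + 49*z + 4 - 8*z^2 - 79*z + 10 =-8*d^2 - 8*z^2 + z*(-34*d - 30) + 8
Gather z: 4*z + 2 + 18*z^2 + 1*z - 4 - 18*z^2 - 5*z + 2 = 0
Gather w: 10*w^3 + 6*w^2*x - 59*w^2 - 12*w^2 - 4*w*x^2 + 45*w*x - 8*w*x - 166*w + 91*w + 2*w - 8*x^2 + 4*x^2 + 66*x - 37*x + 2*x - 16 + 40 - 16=10*w^3 + w^2*(6*x - 71) + w*(-4*x^2 + 37*x - 73) - 4*x^2 + 31*x + 8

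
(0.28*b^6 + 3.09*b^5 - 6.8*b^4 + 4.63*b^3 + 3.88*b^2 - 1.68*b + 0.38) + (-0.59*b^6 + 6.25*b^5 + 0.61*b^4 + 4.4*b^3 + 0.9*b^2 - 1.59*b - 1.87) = -0.31*b^6 + 9.34*b^5 - 6.19*b^4 + 9.03*b^3 + 4.78*b^2 - 3.27*b - 1.49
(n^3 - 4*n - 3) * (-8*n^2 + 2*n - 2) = -8*n^5 + 2*n^4 + 30*n^3 + 16*n^2 + 2*n + 6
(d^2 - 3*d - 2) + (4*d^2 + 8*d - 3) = 5*d^2 + 5*d - 5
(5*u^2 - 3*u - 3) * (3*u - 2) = 15*u^3 - 19*u^2 - 3*u + 6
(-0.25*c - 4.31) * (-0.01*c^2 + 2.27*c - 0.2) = 0.0025*c^3 - 0.5244*c^2 - 9.7337*c + 0.862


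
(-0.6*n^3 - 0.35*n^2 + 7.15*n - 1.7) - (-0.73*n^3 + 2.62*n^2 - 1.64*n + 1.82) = 0.13*n^3 - 2.97*n^2 + 8.79*n - 3.52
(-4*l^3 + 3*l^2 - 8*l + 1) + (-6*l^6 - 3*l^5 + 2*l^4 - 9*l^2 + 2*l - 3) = -6*l^6 - 3*l^5 + 2*l^4 - 4*l^3 - 6*l^2 - 6*l - 2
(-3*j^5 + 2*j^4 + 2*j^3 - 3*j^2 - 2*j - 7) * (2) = -6*j^5 + 4*j^4 + 4*j^3 - 6*j^2 - 4*j - 14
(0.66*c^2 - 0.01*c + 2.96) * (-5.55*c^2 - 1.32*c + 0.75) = -3.663*c^4 - 0.8157*c^3 - 15.9198*c^2 - 3.9147*c + 2.22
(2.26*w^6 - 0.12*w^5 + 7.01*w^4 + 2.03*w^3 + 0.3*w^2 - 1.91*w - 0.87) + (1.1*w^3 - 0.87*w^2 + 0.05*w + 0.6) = 2.26*w^6 - 0.12*w^5 + 7.01*w^4 + 3.13*w^3 - 0.57*w^2 - 1.86*w - 0.27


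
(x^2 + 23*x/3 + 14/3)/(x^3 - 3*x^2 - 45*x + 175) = (x + 2/3)/(x^2 - 10*x + 25)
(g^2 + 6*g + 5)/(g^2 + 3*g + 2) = (g + 5)/(g + 2)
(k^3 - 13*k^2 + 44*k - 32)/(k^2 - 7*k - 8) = (k^2 - 5*k + 4)/(k + 1)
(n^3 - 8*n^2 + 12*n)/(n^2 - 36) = n*(n - 2)/(n + 6)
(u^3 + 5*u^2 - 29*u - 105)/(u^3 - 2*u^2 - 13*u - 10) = (u^2 + 10*u + 21)/(u^2 + 3*u + 2)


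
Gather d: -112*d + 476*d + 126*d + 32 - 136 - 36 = 490*d - 140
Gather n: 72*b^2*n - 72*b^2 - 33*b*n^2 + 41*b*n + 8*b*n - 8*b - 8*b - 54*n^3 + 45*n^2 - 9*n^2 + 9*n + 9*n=-72*b^2 - 16*b - 54*n^3 + n^2*(36 - 33*b) + n*(72*b^2 + 49*b + 18)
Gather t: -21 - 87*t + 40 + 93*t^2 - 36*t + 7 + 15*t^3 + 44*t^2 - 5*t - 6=15*t^3 + 137*t^2 - 128*t + 20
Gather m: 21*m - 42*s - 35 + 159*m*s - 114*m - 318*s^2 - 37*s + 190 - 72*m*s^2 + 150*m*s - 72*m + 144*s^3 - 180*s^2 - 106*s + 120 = m*(-72*s^2 + 309*s - 165) + 144*s^3 - 498*s^2 - 185*s + 275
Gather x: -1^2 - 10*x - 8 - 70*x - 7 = -80*x - 16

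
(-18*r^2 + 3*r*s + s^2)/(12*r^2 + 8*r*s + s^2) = (-3*r + s)/(2*r + s)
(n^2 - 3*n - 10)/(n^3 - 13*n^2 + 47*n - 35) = (n + 2)/(n^2 - 8*n + 7)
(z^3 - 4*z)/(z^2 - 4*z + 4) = z*(z + 2)/(z - 2)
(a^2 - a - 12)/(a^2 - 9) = (a - 4)/(a - 3)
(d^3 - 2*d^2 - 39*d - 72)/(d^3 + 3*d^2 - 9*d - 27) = (d - 8)/(d - 3)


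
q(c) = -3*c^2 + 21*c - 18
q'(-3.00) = 39.00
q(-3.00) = -108.00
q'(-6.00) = 57.00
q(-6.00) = -252.00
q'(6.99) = -20.94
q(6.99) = -17.79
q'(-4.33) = 46.98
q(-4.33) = -165.18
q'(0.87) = 15.78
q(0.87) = -2.00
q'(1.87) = 9.78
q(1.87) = 10.78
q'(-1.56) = 30.36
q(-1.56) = -58.06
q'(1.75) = 10.50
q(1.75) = 9.56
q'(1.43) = 12.42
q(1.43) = 5.90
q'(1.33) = 13.02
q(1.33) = 4.62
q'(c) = 21 - 6*c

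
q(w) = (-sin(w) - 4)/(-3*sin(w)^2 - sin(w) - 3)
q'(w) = (6*sin(w)*cos(w) + cos(w))*(-sin(w) - 4)/(-3*sin(w)^2 - sin(w) - 3)^2 - cos(w)/(-3*sin(w)^2 - sin(w) - 3)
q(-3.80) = 0.97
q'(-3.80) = 0.59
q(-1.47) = 0.60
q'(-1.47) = 0.08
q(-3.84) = 0.95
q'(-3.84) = 0.57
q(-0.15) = 1.32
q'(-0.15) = 0.29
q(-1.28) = 0.63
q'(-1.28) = 0.24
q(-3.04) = 1.33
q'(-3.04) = -0.16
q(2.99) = 1.29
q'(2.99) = 0.45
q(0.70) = 0.95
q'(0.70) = -0.57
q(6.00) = 1.26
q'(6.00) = 0.60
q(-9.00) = 1.16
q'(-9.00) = -0.80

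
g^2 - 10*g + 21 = (g - 7)*(g - 3)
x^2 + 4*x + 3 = (x + 1)*(x + 3)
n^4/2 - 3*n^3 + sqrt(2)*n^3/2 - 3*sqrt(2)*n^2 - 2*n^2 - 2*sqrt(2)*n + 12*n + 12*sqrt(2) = (n/2 + 1)*(n - 6)*(n - 2)*(n + sqrt(2))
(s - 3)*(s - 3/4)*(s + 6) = s^3 + 9*s^2/4 - 81*s/4 + 27/2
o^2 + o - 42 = (o - 6)*(o + 7)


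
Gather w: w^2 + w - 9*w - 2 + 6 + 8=w^2 - 8*w + 12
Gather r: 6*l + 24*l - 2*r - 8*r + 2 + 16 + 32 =30*l - 10*r + 50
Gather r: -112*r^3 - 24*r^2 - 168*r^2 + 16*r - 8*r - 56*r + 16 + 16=-112*r^3 - 192*r^2 - 48*r + 32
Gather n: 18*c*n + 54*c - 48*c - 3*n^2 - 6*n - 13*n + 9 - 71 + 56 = 6*c - 3*n^2 + n*(18*c - 19) - 6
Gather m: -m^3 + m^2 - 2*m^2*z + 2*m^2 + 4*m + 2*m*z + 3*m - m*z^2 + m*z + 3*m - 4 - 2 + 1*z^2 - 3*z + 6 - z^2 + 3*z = -m^3 + m^2*(3 - 2*z) + m*(-z^2 + 3*z + 10)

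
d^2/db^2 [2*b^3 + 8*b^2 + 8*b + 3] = 12*b + 16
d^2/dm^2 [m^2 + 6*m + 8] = 2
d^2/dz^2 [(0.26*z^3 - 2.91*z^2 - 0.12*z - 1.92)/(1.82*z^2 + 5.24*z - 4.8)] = (2.1316282072803e-14*z^4 + 73.529872*z^3 - 229.926528*z^2 - 80.211456*z - 279.112704)/(6.028568*z^6 + 52.070928*z^5 + 102.219936*z^4 - 130.782016*z^3 - 269.59104*z^2 + 362.1888*z - 110.592)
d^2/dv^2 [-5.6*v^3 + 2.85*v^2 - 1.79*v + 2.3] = 5.7 - 33.6*v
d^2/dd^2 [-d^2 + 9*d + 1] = -2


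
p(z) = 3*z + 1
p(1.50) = 5.50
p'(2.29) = 3.00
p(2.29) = 7.87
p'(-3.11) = 3.00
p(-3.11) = -8.33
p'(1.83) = 3.00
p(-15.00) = -44.00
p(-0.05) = 0.85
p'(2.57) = 3.00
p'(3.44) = 3.00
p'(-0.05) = 3.00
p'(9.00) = 3.00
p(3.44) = 11.32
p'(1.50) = 3.00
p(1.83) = 6.49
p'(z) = 3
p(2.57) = 8.71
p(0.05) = 1.15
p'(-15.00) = 3.00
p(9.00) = 28.00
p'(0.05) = 3.00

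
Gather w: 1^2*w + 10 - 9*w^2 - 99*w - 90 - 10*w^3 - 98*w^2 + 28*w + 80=-10*w^3 - 107*w^2 - 70*w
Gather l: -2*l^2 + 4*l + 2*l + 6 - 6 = -2*l^2 + 6*l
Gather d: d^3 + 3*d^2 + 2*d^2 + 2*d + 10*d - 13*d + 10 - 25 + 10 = d^3 + 5*d^2 - d - 5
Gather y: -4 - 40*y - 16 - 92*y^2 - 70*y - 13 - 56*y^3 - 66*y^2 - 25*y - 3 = -56*y^3 - 158*y^2 - 135*y - 36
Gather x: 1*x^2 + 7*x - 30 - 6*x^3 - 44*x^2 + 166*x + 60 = -6*x^3 - 43*x^2 + 173*x + 30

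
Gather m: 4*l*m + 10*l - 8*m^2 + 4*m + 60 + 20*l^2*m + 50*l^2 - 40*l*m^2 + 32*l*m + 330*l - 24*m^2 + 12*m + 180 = 50*l^2 + 340*l + m^2*(-40*l - 32) + m*(20*l^2 + 36*l + 16) + 240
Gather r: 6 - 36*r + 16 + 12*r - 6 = 16 - 24*r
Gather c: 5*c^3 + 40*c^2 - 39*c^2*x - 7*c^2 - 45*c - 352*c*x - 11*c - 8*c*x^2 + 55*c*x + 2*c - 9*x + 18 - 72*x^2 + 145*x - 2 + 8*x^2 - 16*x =5*c^3 + c^2*(33 - 39*x) + c*(-8*x^2 - 297*x - 54) - 64*x^2 + 120*x + 16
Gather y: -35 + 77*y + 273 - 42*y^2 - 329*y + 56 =-42*y^2 - 252*y + 294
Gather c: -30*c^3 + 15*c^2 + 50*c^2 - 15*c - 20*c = -30*c^3 + 65*c^2 - 35*c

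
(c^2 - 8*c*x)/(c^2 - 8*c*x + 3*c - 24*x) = c/(c + 3)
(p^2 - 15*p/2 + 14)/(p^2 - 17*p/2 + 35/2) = (p - 4)/(p - 5)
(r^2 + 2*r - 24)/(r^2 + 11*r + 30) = (r - 4)/(r + 5)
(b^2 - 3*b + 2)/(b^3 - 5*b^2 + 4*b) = (b - 2)/(b*(b - 4))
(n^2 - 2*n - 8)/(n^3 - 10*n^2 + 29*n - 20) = (n + 2)/(n^2 - 6*n + 5)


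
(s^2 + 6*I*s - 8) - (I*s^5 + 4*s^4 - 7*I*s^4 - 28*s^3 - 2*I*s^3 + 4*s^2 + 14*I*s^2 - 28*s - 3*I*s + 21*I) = -I*s^5 - 4*s^4 + 7*I*s^4 + 28*s^3 + 2*I*s^3 - 3*s^2 - 14*I*s^2 + 28*s + 9*I*s - 8 - 21*I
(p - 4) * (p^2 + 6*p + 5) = p^3 + 2*p^2 - 19*p - 20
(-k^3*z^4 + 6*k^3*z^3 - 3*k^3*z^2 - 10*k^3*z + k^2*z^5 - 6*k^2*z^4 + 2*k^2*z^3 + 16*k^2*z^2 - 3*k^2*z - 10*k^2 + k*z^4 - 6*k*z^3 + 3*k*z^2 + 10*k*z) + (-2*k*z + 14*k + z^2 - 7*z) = -k^3*z^4 + 6*k^3*z^3 - 3*k^3*z^2 - 10*k^3*z + k^2*z^5 - 6*k^2*z^4 + 2*k^2*z^3 + 16*k^2*z^2 - 3*k^2*z - 10*k^2 + k*z^4 - 6*k*z^3 + 3*k*z^2 + 8*k*z + 14*k + z^2 - 7*z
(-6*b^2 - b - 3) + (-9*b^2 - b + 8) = -15*b^2 - 2*b + 5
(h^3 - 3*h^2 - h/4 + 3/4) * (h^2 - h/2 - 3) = h^5 - 7*h^4/2 - 7*h^3/4 + 79*h^2/8 + 3*h/8 - 9/4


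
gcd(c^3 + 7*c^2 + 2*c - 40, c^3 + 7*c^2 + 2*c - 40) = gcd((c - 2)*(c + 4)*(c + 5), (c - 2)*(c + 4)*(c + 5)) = c^3 + 7*c^2 + 2*c - 40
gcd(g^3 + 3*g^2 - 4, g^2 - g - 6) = g + 2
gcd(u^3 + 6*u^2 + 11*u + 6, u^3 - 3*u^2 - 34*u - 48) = u^2 + 5*u + 6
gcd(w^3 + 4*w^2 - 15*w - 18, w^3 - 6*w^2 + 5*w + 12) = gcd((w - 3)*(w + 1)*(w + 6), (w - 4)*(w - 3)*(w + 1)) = w^2 - 2*w - 3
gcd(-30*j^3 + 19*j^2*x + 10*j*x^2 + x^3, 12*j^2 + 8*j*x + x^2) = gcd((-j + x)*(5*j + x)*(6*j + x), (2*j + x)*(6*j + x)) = 6*j + x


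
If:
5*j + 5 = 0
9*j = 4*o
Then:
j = -1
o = -9/4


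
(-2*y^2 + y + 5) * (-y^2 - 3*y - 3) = 2*y^4 + 5*y^3 - 2*y^2 - 18*y - 15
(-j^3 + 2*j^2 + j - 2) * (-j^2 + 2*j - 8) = j^5 - 4*j^4 + 11*j^3 - 12*j^2 - 12*j + 16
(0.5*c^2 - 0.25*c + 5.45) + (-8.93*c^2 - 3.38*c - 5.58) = -8.43*c^2 - 3.63*c - 0.13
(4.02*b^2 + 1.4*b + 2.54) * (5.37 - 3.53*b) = -14.1906*b^3 + 16.6454*b^2 - 1.4482*b + 13.6398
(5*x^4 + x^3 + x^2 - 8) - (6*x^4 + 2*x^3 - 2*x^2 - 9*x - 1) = -x^4 - x^3 + 3*x^2 + 9*x - 7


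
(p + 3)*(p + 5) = p^2 + 8*p + 15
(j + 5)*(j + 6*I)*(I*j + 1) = I*j^3 - 5*j^2 + 5*I*j^2 - 25*j + 6*I*j + 30*I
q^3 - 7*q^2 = q^2*(q - 7)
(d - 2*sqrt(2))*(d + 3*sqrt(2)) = d^2 + sqrt(2)*d - 12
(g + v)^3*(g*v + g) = g^4*v + g^4 + 3*g^3*v^2 + 3*g^3*v + 3*g^2*v^3 + 3*g^2*v^2 + g*v^4 + g*v^3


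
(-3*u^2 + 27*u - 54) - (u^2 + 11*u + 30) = -4*u^2 + 16*u - 84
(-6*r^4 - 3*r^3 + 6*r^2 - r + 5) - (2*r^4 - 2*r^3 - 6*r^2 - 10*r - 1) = -8*r^4 - r^3 + 12*r^2 + 9*r + 6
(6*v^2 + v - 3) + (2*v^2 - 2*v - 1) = 8*v^2 - v - 4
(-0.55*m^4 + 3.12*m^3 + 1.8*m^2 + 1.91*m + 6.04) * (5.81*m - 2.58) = -3.1955*m^5 + 19.5462*m^4 + 2.4084*m^3 + 6.4531*m^2 + 30.1646*m - 15.5832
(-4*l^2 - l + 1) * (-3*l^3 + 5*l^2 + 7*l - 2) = 12*l^5 - 17*l^4 - 36*l^3 + 6*l^2 + 9*l - 2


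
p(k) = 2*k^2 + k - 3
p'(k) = 4*k + 1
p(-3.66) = 20.13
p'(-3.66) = -13.64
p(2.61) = 13.23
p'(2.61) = 11.44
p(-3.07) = 12.78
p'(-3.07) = -11.28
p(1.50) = 3.00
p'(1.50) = 7.00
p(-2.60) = 7.92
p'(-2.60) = -9.40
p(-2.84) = 10.29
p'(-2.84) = -10.36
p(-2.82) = 10.08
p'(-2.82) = -10.28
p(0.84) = -0.75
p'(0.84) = 4.36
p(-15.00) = 432.00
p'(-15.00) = -59.00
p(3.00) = 18.00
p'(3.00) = 13.00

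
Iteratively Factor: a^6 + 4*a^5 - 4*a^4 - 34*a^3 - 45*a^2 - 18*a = (a)*(a^5 + 4*a^4 - 4*a^3 - 34*a^2 - 45*a - 18) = a*(a + 3)*(a^4 + a^3 - 7*a^2 - 13*a - 6) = a*(a - 3)*(a + 3)*(a^3 + 4*a^2 + 5*a + 2) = a*(a - 3)*(a + 2)*(a + 3)*(a^2 + 2*a + 1) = a*(a - 3)*(a + 1)*(a + 2)*(a + 3)*(a + 1)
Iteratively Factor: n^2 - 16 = (n + 4)*(n - 4)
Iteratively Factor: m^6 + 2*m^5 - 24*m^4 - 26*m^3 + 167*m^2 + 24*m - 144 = (m - 3)*(m^5 + 5*m^4 - 9*m^3 - 53*m^2 + 8*m + 48) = (m - 3)*(m + 4)*(m^4 + m^3 - 13*m^2 - m + 12) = (m - 3)*(m - 1)*(m + 4)*(m^3 + 2*m^2 - 11*m - 12) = (m - 3)^2*(m - 1)*(m + 4)*(m^2 + 5*m + 4) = (m - 3)^2*(m - 1)*(m + 4)^2*(m + 1)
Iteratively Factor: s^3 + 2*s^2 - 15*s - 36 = (s + 3)*(s^2 - s - 12) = (s - 4)*(s + 3)*(s + 3)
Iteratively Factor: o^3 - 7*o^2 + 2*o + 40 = (o + 2)*(o^2 - 9*o + 20) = (o - 4)*(o + 2)*(o - 5)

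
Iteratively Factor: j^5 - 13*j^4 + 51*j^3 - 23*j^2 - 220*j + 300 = (j - 3)*(j^4 - 10*j^3 + 21*j^2 + 40*j - 100) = (j - 5)*(j - 3)*(j^3 - 5*j^2 - 4*j + 20) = (j - 5)*(j - 3)*(j - 2)*(j^2 - 3*j - 10) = (j - 5)*(j - 3)*(j - 2)*(j + 2)*(j - 5)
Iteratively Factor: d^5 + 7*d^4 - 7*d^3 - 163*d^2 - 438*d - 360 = (d - 5)*(d^4 + 12*d^3 + 53*d^2 + 102*d + 72) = (d - 5)*(d + 2)*(d^3 + 10*d^2 + 33*d + 36) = (d - 5)*(d + 2)*(d + 3)*(d^2 + 7*d + 12) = (d - 5)*(d + 2)*(d + 3)*(d + 4)*(d + 3)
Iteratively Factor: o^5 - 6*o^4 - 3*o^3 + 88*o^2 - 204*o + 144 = (o - 3)*(o^4 - 3*o^3 - 12*o^2 + 52*o - 48) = (o - 3)^2*(o^3 - 12*o + 16) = (o - 3)^2*(o - 2)*(o^2 + 2*o - 8) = (o - 3)^2*(o - 2)^2*(o + 4)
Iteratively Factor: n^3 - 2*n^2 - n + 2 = (n - 2)*(n^2 - 1) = (n - 2)*(n - 1)*(n + 1)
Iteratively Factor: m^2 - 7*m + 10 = (m - 5)*(m - 2)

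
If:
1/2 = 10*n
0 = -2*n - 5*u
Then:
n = 1/20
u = -1/50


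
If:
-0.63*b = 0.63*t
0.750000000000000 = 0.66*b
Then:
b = 1.14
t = -1.14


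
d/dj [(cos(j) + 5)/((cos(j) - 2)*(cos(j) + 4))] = (cos(j)^2 + 10*cos(j) + 18)*sin(j)/((cos(j) - 2)^2*(cos(j) + 4)^2)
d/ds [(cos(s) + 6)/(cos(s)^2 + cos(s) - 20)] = (cos(s)^2 + 12*cos(s) + 26)*sin(s)/(cos(s)^2 + cos(s) - 20)^2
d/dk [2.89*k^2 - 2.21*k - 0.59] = 5.78*k - 2.21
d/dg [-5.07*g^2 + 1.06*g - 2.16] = 1.06 - 10.14*g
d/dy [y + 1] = 1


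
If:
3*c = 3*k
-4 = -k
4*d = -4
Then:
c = 4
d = -1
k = 4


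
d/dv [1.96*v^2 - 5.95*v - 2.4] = 3.92*v - 5.95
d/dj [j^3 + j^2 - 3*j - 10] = 3*j^2 + 2*j - 3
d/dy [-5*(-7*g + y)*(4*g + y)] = 15*g - 10*y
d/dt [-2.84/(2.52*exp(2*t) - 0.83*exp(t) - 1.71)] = (14.3136*exp(t) - 2.3572)*exp(t)/(-2.52*exp(2*t) + 0.83*exp(t) + 1.71)^2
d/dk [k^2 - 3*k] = 2*k - 3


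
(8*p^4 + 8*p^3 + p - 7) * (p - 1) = 8*p^5 - 8*p^3 + p^2 - 8*p + 7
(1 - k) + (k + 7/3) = 10/3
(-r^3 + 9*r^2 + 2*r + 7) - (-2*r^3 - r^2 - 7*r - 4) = r^3 + 10*r^2 + 9*r + 11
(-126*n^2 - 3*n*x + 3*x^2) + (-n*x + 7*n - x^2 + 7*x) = -126*n^2 - 4*n*x + 7*n + 2*x^2 + 7*x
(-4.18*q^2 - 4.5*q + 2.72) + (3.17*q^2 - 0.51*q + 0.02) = -1.01*q^2 - 5.01*q + 2.74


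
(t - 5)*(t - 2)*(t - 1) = t^3 - 8*t^2 + 17*t - 10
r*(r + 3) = r^2 + 3*r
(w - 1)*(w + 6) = w^2 + 5*w - 6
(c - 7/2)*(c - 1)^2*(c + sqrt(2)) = c^4 - 11*c^3/2 + sqrt(2)*c^3 - 11*sqrt(2)*c^2/2 + 8*c^2 - 7*c/2 + 8*sqrt(2)*c - 7*sqrt(2)/2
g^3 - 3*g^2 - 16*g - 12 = (g - 6)*(g + 1)*(g + 2)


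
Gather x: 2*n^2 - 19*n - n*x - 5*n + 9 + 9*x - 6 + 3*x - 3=2*n^2 - 24*n + x*(12 - n)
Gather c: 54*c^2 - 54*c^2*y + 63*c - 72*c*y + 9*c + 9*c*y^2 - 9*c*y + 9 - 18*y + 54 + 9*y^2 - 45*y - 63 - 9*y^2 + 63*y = c^2*(54 - 54*y) + c*(9*y^2 - 81*y + 72)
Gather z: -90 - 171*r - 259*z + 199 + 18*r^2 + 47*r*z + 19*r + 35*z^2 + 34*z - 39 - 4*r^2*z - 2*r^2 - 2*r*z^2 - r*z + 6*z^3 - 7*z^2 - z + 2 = 16*r^2 - 152*r + 6*z^3 + z^2*(28 - 2*r) + z*(-4*r^2 + 46*r - 226) + 72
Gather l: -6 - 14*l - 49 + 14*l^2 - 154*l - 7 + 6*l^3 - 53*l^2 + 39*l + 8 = 6*l^3 - 39*l^2 - 129*l - 54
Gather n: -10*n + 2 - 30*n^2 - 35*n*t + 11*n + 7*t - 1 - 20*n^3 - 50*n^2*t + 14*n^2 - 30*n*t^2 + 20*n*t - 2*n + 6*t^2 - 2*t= -20*n^3 + n^2*(-50*t - 16) + n*(-30*t^2 - 15*t - 1) + 6*t^2 + 5*t + 1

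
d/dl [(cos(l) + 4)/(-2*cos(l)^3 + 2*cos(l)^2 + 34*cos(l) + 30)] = (13*cos(l) - 11*cos(2*l) - cos(3*l) + 95)*sin(l)/(4*(-cos(l)^3 + cos(l)^2 + 17*cos(l) + 15)^2)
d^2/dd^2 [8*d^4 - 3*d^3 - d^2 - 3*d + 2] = 96*d^2 - 18*d - 2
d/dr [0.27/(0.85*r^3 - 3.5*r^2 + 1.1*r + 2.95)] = (-0.6885*r^2 + 1.89*r - 0.297)/(0.85*r^3 - 3.5*r^2 + 1.1*r + 2.95)^2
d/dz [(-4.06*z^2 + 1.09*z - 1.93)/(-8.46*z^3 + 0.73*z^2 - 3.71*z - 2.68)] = (-34.3476*z^4 + 18.4428*z^3 - 34.7165*z^2 + 24.5794*z - 10.0815)/(71.5716*z^6 - 12.3516*z^5 + 63.3061*z^4 + 39.929*z^3 + 9.8513*z^2 + 19.8856*z + 7.1824)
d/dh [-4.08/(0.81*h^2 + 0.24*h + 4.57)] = (6.6096*h + 0.9792)/(0.81*h^2 + 0.24*h + 4.57)^2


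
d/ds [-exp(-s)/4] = exp(-s)/4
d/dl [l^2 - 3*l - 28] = 2*l - 3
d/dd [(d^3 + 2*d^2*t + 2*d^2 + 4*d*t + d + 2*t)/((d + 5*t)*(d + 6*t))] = (d^4 + 22*d^3*t + 112*d^2*t^2 + 18*d^2*t - d^2 + 120*d*t^3 + 120*d*t^2 - 4*d*t + 120*t^3 + 8*t^2)/(d^4 + 22*d^3*t + 181*d^2*t^2 + 660*d*t^3 + 900*t^4)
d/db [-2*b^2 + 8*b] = 8 - 4*b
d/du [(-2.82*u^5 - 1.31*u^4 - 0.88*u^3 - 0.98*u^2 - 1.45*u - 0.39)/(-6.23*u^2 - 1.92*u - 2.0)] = (52.7058*u^6 + 37.9802*u^5 + 41.228*u^4 + 13.8592*u^3 - 1.8719*u^2 - 0.939400000000001*u + 2.1512)/(38.8129*u^4 + 23.9232*u^3 + 28.6064*u^2 + 7.68*u + 4.0)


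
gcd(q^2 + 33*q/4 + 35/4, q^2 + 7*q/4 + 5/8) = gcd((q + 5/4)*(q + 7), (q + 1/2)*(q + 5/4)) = q + 5/4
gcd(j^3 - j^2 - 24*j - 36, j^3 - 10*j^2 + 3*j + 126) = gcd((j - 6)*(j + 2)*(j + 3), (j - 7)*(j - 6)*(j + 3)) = j^2 - 3*j - 18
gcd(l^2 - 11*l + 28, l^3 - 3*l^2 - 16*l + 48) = l - 4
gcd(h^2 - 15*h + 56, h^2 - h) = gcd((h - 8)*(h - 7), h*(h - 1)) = 1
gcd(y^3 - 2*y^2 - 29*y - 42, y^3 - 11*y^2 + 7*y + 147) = y^2 - 4*y - 21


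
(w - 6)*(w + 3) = w^2 - 3*w - 18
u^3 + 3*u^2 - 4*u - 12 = (u - 2)*(u + 2)*(u + 3)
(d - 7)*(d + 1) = d^2 - 6*d - 7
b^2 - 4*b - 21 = (b - 7)*(b + 3)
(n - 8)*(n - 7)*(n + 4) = n^3 - 11*n^2 - 4*n + 224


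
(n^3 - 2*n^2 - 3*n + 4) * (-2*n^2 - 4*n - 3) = -2*n^5 + 11*n^3 + 10*n^2 - 7*n - 12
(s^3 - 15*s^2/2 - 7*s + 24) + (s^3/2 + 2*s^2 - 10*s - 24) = 3*s^3/2 - 11*s^2/2 - 17*s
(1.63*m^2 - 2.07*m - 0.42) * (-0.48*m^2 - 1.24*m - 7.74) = -0.7824*m^4 - 1.0276*m^3 - 9.8478*m^2 + 16.5426*m + 3.2508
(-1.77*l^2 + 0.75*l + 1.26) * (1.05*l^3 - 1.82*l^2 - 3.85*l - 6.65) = -1.8585*l^5 + 4.0089*l^4 + 6.7725*l^3 + 6.5898*l^2 - 9.8385*l - 8.379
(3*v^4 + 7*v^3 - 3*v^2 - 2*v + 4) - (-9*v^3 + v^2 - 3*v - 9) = 3*v^4 + 16*v^3 - 4*v^2 + v + 13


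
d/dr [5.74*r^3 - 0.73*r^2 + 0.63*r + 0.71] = 17.22*r^2 - 1.46*r + 0.63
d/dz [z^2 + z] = 2*z + 1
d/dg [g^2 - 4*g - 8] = 2*g - 4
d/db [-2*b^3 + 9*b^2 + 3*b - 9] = -6*b^2 + 18*b + 3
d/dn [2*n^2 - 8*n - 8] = 4*n - 8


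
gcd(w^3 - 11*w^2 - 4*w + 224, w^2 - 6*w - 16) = w - 8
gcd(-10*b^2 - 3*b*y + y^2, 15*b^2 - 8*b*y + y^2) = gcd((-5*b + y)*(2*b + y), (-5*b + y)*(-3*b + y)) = -5*b + y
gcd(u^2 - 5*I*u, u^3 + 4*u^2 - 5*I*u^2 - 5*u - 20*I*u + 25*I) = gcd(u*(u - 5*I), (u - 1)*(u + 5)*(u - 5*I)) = u - 5*I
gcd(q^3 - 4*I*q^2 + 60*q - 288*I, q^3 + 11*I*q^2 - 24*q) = q + 8*I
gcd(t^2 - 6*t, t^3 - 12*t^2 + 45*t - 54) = t - 6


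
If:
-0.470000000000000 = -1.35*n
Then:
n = 0.35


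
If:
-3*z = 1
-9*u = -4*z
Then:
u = -4/27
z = -1/3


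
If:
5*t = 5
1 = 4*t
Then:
No Solution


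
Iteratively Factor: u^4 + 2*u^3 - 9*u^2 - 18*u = (u)*(u^3 + 2*u^2 - 9*u - 18) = u*(u + 2)*(u^2 - 9) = u*(u - 3)*(u + 2)*(u + 3)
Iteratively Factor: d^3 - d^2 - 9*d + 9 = (d + 3)*(d^2 - 4*d + 3) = (d - 1)*(d + 3)*(d - 3)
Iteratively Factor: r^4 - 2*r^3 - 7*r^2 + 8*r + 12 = (r + 2)*(r^3 - 4*r^2 + r + 6) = (r - 2)*(r + 2)*(r^2 - 2*r - 3) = (r - 3)*(r - 2)*(r + 2)*(r + 1)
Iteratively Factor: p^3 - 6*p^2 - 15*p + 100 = (p - 5)*(p^2 - p - 20) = (p - 5)^2*(p + 4)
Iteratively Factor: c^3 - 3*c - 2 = (c + 1)*(c^2 - c - 2) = (c - 2)*(c + 1)*(c + 1)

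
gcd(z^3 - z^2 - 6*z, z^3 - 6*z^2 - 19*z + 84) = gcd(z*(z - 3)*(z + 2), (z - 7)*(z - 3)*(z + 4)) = z - 3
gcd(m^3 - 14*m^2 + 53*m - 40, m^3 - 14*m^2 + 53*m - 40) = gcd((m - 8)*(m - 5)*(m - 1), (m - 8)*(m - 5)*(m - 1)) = m^3 - 14*m^2 + 53*m - 40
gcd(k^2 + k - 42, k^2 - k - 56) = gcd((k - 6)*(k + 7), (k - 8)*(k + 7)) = k + 7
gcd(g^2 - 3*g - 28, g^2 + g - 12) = g + 4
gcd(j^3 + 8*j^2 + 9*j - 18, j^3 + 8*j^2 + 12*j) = j + 6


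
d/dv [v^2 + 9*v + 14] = 2*v + 9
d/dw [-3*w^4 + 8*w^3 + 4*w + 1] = -12*w^3 + 24*w^2 + 4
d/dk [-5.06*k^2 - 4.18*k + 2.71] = -10.12*k - 4.18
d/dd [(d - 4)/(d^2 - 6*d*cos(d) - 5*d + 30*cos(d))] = (-6*d^2*sin(d) - d^2 + 54*d*sin(d) + 8*d - 120*sin(d) + 6*cos(d) - 20)/((d - 5)^2*(d - 6*cos(d))^2)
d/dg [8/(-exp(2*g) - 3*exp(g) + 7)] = (16*exp(g) + 24)*exp(g)/(exp(2*g) + 3*exp(g) - 7)^2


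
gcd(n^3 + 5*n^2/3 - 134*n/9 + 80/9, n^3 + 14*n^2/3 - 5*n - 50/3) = n + 5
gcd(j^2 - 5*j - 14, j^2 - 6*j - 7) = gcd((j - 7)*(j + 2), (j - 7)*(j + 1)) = j - 7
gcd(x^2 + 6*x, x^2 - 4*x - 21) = 1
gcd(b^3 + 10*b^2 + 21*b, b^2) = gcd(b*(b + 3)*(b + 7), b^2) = b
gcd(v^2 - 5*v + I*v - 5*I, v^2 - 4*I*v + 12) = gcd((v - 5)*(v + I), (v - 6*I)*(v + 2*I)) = 1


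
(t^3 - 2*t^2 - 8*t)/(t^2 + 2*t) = t - 4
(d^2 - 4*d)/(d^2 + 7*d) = (d - 4)/(d + 7)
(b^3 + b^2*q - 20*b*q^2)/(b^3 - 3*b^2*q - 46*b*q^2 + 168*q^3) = b*(-b - 5*q)/(-b^2 - b*q + 42*q^2)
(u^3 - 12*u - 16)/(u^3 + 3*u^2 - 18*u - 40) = (u + 2)/(u + 5)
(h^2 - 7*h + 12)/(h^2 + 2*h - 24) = (h - 3)/(h + 6)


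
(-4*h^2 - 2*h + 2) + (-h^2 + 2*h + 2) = 4 - 5*h^2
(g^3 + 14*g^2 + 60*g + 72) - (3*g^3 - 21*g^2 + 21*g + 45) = -2*g^3 + 35*g^2 + 39*g + 27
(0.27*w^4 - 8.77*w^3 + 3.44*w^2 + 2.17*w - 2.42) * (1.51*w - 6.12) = 0.4077*w^5 - 14.8951*w^4 + 58.8668*w^3 - 17.7761*w^2 - 16.9346*w + 14.8104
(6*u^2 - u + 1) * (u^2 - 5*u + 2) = 6*u^4 - 31*u^3 + 18*u^2 - 7*u + 2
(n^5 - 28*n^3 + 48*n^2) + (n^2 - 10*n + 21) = n^5 - 28*n^3 + 49*n^2 - 10*n + 21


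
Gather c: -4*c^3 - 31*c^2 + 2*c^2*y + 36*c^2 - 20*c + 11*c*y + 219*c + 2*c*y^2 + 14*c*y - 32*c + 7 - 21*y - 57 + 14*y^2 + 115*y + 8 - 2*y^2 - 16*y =-4*c^3 + c^2*(2*y + 5) + c*(2*y^2 + 25*y + 167) + 12*y^2 + 78*y - 42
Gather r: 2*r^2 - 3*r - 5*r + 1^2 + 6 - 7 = 2*r^2 - 8*r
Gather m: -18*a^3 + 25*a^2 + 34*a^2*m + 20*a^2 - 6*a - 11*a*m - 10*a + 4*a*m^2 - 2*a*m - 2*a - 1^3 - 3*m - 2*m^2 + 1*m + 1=-18*a^3 + 45*a^2 - 18*a + m^2*(4*a - 2) + m*(34*a^2 - 13*a - 2)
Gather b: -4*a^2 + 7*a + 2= -4*a^2 + 7*a + 2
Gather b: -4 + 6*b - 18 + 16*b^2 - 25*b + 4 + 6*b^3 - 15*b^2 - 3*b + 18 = 6*b^3 + b^2 - 22*b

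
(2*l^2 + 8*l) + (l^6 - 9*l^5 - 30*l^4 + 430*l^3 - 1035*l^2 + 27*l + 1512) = l^6 - 9*l^5 - 30*l^4 + 430*l^3 - 1033*l^2 + 35*l + 1512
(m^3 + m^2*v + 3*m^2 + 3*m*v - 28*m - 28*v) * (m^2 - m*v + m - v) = m^5 + 4*m^4 - m^3*v^2 - 25*m^3 - 4*m^2*v^2 - 28*m^2 + 25*m*v^2 + 28*v^2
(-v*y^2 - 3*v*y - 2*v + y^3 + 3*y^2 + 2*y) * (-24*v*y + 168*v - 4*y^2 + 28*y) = 24*v^2*y^3 - 96*v^2*y^2 - 456*v^2*y - 336*v^2 - 20*v*y^4 + 80*v*y^3 + 380*v*y^2 + 280*v*y - 4*y^5 + 16*y^4 + 76*y^3 + 56*y^2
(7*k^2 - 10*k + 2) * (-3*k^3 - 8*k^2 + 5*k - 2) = -21*k^5 - 26*k^4 + 109*k^3 - 80*k^2 + 30*k - 4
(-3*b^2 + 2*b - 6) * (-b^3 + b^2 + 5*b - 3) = 3*b^5 - 5*b^4 - 7*b^3 + 13*b^2 - 36*b + 18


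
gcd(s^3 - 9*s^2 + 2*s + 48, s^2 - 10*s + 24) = 1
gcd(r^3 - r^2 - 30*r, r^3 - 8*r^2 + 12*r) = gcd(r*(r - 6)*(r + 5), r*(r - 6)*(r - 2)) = r^2 - 6*r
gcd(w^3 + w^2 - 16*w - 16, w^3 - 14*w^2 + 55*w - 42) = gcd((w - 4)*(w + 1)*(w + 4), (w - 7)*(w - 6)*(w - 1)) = 1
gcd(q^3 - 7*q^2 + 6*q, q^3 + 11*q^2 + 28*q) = q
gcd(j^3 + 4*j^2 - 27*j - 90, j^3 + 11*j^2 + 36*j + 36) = j^2 + 9*j + 18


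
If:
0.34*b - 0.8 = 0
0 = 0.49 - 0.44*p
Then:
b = 2.35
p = 1.11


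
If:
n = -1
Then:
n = -1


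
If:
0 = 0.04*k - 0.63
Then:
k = 15.75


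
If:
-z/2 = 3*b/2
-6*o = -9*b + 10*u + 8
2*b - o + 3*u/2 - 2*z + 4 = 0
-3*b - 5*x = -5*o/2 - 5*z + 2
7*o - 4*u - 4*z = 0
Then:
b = -648/2077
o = -128/2077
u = -2168/2077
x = 1438/2077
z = 1944/2077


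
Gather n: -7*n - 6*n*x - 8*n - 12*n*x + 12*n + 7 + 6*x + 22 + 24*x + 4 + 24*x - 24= n*(-18*x - 3) + 54*x + 9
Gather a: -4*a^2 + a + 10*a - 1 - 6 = -4*a^2 + 11*a - 7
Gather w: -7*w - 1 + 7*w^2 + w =7*w^2 - 6*w - 1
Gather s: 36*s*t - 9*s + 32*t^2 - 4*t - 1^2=s*(36*t - 9) + 32*t^2 - 4*t - 1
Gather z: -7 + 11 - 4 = 0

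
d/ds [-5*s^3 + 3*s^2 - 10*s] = -15*s^2 + 6*s - 10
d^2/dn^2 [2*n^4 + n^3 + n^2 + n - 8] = 24*n^2 + 6*n + 2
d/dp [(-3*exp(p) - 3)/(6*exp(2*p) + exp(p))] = 3*(6*exp(2*p) + 12*exp(p) + 1)*exp(-p)/(36*exp(2*p) + 12*exp(p) + 1)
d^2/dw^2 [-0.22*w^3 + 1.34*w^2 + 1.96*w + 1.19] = 2.68 - 1.32*w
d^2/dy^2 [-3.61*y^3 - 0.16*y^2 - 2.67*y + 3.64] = -21.66*y - 0.32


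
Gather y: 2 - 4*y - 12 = -4*y - 10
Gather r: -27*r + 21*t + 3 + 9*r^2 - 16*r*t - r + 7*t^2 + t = 9*r^2 + r*(-16*t - 28) + 7*t^2 + 22*t + 3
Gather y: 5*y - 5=5*y - 5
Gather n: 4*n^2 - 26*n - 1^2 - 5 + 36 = 4*n^2 - 26*n + 30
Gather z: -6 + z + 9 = z + 3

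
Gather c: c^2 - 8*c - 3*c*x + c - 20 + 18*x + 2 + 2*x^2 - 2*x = c^2 + c*(-3*x - 7) + 2*x^2 + 16*x - 18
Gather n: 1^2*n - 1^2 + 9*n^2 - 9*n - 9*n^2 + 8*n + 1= 0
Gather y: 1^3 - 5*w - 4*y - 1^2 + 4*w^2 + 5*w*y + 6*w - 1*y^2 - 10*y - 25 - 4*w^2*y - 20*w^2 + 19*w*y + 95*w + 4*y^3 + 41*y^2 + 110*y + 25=-16*w^2 + 96*w + 4*y^3 + 40*y^2 + y*(-4*w^2 + 24*w + 96)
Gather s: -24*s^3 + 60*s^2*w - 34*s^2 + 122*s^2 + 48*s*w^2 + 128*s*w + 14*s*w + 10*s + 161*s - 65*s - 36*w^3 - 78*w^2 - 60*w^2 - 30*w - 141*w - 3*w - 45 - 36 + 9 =-24*s^3 + s^2*(60*w + 88) + s*(48*w^2 + 142*w + 106) - 36*w^3 - 138*w^2 - 174*w - 72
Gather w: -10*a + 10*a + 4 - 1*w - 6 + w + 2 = 0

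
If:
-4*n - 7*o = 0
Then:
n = -7*o/4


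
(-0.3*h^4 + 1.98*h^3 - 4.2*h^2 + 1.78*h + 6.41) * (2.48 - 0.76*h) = 0.228*h^5 - 2.2488*h^4 + 8.1024*h^3 - 11.7688*h^2 - 0.4572*h + 15.8968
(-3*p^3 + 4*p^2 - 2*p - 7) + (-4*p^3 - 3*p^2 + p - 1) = -7*p^3 + p^2 - p - 8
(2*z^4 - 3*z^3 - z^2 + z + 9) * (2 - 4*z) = -8*z^5 + 16*z^4 - 2*z^3 - 6*z^2 - 34*z + 18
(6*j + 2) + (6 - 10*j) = 8 - 4*j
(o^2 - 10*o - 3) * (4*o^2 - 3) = 4*o^4 - 40*o^3 - 15*o^2 + 30*o + 9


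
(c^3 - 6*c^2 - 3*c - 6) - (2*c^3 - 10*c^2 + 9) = -c^3 + 4*c^2 - 3*c - 15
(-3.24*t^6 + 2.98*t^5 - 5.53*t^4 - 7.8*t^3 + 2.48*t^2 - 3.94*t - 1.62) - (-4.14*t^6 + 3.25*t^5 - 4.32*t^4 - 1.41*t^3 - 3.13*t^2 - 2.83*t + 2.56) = 0.899999999999999*t^6 - 0.27*t^5 - 1.21*t^4 - 6.39*t^3 + 5.61*t^2 - 1.11*t - 4.18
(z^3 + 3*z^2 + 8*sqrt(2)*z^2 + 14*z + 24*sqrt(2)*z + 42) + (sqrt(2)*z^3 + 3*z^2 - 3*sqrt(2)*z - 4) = z^3 + sqrt(2)*z^3 + 6*z^2 + 8*sqrt(2)*z^2 + 14*z + 21*sqrt(2)*z + 38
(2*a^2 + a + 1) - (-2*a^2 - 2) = 4*a^2 + a + 3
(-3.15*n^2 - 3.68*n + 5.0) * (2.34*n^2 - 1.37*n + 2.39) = -7.371*n^4 - 4.2957*n^3 + 9.2131*n^2 - 15.6452*n + 11.95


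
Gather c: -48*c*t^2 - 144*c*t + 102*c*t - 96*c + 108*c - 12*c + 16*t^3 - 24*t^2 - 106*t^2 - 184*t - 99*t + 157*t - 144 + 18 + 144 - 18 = c*(-48*t^2 - 42*t) + 16*t^3 - 130*t^2 - 126*t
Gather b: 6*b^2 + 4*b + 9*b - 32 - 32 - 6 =6*b^2 + 13*b - 70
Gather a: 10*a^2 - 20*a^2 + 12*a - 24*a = -10*a^2 - 12*a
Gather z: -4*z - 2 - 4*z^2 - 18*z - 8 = -4*z^2 - 22*z - 10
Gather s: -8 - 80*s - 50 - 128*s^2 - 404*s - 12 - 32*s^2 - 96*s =-160*s^2 - 580*s - 70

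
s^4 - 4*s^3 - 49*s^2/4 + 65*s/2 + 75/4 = (s - 5)*(s - 5/2)*(s + 1/2)*(s + 3)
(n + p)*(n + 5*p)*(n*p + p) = n^3*p + 6*n^2*p^2 + n^2*p + 5*n*p^3 + 6*n*p^2 + 5*p^3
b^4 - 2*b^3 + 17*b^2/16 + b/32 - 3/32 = (b - 1)*(b - 3/4)*(b - 1/2)*(b + 1/4)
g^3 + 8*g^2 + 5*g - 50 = (g - 2)*(g + 5)^2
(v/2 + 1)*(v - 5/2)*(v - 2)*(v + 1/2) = v^4/2 - v^3 - 21*v^2/8 + 4*v + 5/2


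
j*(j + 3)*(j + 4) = j^3 + 7*j^2 + 12*j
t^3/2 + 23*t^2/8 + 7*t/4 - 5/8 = (t/2 + 1/2)*(t - 1/4)*(t + 5)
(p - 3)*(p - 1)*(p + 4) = p^3 - 13*p + 12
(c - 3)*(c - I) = c^2 - 3*c - I*c + 3*I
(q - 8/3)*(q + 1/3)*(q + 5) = q^3 + 8*q^2/3 - 113*q/9 - 40/9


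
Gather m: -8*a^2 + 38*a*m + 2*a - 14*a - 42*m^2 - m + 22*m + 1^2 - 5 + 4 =-8*a^2 - 12*a - 42*m^2 + m*(38*a + 21)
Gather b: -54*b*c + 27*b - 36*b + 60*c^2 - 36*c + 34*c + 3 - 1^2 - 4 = b*(-54*c - 9) + 60*c^2 - 2*c - 2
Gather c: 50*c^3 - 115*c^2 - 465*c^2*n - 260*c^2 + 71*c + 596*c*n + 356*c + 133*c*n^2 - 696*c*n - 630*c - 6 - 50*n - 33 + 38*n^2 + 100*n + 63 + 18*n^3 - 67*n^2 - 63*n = 50*c^3 + c^2*(-465*n - 375) + c*(133*n^2 - 100*n - 203) + 18*n^3 - 29*n^2 - 13*n + 24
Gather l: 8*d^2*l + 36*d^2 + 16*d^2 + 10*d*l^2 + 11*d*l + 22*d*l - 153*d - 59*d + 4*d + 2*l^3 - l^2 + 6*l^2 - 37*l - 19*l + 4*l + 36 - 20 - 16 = 52*d^2 - 208*d + 2*l^3 + l^2*(10*d + 5) + l*(8*d^2 + 33*d - 52)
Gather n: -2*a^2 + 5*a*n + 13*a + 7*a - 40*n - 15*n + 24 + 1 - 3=-2*a^2 + 20*a + n*(5*a - 55) + 22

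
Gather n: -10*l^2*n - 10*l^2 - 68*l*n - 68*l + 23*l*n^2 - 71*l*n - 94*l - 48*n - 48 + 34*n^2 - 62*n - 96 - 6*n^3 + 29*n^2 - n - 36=-10*l^2 - 162*l - 6*n^3 + n^2*(23*l + 63) + n*(-10*l^2 - 139*l - 111) - 180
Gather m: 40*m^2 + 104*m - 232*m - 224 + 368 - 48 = 40*m^2 - 128*m + 96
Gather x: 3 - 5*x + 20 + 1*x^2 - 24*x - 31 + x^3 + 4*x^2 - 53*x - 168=x^3 + 5*x^2 - 82*x - 176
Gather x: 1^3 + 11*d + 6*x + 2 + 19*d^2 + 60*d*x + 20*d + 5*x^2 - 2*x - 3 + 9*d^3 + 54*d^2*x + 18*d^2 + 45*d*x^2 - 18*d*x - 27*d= 9*d^3 + 37*d^2 + 4*d + x^2*(45*d + 5) + x*(54*d^2 + 42*d + 4)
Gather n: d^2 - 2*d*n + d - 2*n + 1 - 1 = d^2 + d + n*(-2*d - 2)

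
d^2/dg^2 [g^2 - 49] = 2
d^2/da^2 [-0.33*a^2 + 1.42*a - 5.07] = -0.660000000000000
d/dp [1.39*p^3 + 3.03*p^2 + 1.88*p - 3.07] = 4.17*p^2 + 6.06*p + 1.88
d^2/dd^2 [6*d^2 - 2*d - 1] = 12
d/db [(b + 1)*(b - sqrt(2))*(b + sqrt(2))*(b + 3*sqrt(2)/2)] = 4*b^3 + 3*b^2 + 9*sqrt(2)*b^2/2 - 4*b + 3*sqrt(2)*b - 3*sqrt(2) - 2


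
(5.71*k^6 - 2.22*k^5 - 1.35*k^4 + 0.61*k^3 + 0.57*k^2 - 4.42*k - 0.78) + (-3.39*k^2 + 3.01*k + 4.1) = 5.71*k^6 - 2.22*k^5 - 1.35*k^4 + 0.61*k^3 - 2.82*k^2 - 1.41*k + 3.32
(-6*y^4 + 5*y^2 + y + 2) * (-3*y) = 18*y^5 - 15*y^3 - 3*y^2 - 6*y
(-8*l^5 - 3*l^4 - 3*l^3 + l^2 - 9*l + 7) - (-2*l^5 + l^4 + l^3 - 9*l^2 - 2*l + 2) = -6*l^5 - 4*l^4 - 4*l^3 + 10*l^2 - 7*l + 5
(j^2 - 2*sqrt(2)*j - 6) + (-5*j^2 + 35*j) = -4*j^2 - 2*sqrt(2)*j + 35*j - 6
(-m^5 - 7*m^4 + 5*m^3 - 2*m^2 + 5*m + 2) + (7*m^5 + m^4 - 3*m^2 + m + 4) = 6*m^5 - 6*m^4 + 5*m^3 - 5*m^2 + 6*m + 6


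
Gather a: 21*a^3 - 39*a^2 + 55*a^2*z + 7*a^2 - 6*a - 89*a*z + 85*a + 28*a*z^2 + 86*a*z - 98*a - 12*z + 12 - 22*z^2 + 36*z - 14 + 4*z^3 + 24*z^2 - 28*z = 21*a^3 + a^2*(55*z - 32) + a*(28*z^2 - 3*z - 19) + 4*z^3 + 2*z^2 - 4*z - 2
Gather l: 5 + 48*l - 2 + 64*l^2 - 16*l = 64*l^2 + 32*l + 3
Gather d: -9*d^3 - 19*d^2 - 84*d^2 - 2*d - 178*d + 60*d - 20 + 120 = -9*d^3 - 103*d^2 - 120*d + 100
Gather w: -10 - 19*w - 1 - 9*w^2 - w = -9*w^2 - 20*w - 11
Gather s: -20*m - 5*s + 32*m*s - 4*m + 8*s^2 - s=-24*m + 8*s^2 + s*(32*m - 6)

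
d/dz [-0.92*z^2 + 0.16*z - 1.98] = 0.16 - 1.84*z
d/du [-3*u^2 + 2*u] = 2 - 6*u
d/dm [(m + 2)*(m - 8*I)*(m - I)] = 3*m^2 + m*(4 - 18*I) - 8 - 18*I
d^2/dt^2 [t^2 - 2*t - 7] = 2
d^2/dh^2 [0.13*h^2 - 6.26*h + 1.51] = 0.260000000000000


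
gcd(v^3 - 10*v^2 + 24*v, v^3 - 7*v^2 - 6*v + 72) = v^2 - 10*v + 24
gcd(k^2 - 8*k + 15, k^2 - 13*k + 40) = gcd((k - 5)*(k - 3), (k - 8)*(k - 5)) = k - 5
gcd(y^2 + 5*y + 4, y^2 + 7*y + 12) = y + 4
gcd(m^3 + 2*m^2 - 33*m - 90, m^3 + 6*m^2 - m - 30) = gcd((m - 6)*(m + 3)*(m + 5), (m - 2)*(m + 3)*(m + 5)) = m^2 + 8*m + 15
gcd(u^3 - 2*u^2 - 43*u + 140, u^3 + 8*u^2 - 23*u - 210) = u^2 + 2*u - 35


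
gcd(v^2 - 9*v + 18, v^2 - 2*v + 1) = 1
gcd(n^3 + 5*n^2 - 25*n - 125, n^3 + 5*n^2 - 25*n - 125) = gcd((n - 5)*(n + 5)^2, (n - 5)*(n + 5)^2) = n^3 + 5*n^2 - 25*n - 125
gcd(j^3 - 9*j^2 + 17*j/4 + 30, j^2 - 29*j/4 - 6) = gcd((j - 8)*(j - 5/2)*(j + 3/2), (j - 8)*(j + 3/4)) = j - 8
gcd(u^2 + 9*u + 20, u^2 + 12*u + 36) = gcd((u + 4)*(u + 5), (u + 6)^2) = 1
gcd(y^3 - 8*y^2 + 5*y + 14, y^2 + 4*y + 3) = y + 1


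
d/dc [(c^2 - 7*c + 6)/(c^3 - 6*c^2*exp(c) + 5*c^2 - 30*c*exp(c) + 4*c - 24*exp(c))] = ((2*c - 7)*(c^3 - 6*c^2*exp(c) + 5*c^2 - 30*c*exp(c) + 4*c - 24*exp(c)) + (c^2 - 7*c + 6)*(6*c^2*exp(c) - 3*c^2 + 42*c*exp(c) - 10*c + 54*exp(c) - 4))/(c^3 - 6*c^2*exp(c) + 5*c^2 - 30*c*exp(c) + 4*c - 24*exp(c))^2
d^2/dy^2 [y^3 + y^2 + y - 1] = 6*y + 2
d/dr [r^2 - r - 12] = 2*r - 1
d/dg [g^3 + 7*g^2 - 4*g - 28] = 3*g^2 + 14*g - 4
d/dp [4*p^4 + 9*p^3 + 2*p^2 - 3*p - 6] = 16*p^3 + 27*p^2 + 4*p - 3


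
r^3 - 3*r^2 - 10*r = r*(r - 5)*(r + 2)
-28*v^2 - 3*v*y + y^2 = (-7*v + y)*(4*v + y)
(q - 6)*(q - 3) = q^2 - 9*q + 18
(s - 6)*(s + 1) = s^2 - 5*s - 6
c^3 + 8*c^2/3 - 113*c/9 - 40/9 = (c - 8/3)*(c + 1/3)*(c + 5)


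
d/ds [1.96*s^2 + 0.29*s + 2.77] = 3.92*s + 0.29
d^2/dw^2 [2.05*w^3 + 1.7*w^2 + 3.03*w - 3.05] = 12.3*w + 3.4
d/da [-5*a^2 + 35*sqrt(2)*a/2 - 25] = -10*a + 35*sqrt(2)/2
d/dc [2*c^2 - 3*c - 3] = 4*c - 3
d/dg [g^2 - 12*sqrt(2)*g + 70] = 2*g - 12*sqrt(2)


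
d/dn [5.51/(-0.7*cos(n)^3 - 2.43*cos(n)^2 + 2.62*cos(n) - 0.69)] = (-11.571*cos(n)^2 - 26.7786*cos(n) + 14.4362)*sin(n)/(0.7*cos(n)^3 + 2.43*cos(n)^2 - 2.62*cos(n) + 0.69)^2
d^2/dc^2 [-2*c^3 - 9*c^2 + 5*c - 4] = -12*c - 18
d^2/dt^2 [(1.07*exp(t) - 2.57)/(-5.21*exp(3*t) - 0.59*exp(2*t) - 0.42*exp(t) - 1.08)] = (-116.176748*exp(6*t) + 617.975814*exp(5*t) + 95.892182*exp(4*t) + 93.35975*exp(3*t) - 124.146522*exp(2*t) - 5.611716*exp(t) - 2.4138)*exp(t)/(141.420761*exp(9*t) + 48.045057*exp(8*t) + 39.642369*exp(7*t) + 95.898491*exp(6*t) + 23.11461*exp(5*t) + 15.619608*exp(4*t) + 19.910664*exp(3*t) + 2.636064*exp(2*t) + 1.469664*exp(t) + 1.259712)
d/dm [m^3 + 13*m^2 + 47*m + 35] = 3*m^2 + 26*m + 47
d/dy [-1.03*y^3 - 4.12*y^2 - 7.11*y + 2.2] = -3.09*y^2 - 8.24*y - 7.11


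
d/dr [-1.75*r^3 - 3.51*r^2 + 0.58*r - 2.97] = -5.25*r^2 - 7.02*r + 0.58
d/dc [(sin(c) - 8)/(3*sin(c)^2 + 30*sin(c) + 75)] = (21 - sin(c))*cos(c)/(3*(sin(c) + 5)^3)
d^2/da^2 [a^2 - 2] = 2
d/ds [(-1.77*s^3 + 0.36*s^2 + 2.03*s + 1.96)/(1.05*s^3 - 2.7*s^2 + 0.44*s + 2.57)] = (4.401*s^4 - 5.8206*s^3 - 14.1813*s^2 + 12.4344*s + 4.3547)/(1.1025*s^6 - 5.67*s^5 + 8.214*s^4 + 3.021*s^3 - 13.6844*s^2 + 2.2616*s + 6.6049)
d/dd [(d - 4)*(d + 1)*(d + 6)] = 3*d^2 + 6*d - 22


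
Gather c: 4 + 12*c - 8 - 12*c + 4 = 0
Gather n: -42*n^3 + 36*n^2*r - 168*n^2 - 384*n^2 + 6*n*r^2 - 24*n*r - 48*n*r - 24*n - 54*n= -42*n^3 + n^2*(36*r - 552) + n*(6*r^2 - 72*r - 78)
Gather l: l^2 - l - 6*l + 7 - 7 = l^2 - 7*l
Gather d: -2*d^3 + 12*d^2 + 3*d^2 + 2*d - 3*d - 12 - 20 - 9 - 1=-2*d^3 + 15*d^2 - d - 42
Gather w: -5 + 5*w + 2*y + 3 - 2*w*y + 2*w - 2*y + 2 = w*(7 - 2*y)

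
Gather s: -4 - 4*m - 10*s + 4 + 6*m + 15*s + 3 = 2*m + 5*s + 3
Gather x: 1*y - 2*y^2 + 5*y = -2*y^2 + 6*y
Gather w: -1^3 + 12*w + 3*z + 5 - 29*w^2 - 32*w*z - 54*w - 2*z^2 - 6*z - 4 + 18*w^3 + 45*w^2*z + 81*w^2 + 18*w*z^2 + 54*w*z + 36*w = 18*w^3 + w^2*(45*z + 52) + w*(18*z^2 + 22*z - 6) - 2*z^2 - 3*z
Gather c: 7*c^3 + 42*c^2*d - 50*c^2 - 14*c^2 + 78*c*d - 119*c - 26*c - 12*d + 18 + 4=7*c^3 + c^2*(42*d - 64) + c*(78*d - 145) - 12*d + 22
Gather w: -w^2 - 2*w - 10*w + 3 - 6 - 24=-w^2 - 12*w - 27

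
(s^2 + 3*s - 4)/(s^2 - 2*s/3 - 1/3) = 3*(s + 4)/(3*s + 1)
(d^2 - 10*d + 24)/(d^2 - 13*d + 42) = (d - 4)/(d - 7)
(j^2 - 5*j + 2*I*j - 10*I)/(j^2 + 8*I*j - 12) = (j - 5)/(j + 6*I)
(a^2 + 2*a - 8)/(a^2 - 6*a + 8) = (a + 4)/(a - 4)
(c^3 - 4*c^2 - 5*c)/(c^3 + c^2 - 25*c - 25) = c/(c + 5)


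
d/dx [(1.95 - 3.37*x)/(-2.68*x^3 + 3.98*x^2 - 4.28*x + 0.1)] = (-18.0632*x^3 + 29.0906*x^2 - 15.522*x + 8.009)/(7.1824*x^6 - 21.3328*x^5 + 38.7812*x^4 - 34.6048*x^3 + 19.1144*x^2 - 0.856*x + 0.01)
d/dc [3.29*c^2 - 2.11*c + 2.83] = 6.58*c - 2.11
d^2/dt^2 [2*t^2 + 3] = 4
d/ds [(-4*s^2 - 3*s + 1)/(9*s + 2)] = (-36*s^2 - 16*s - 15)/(81*s^2 + 36*s + 4)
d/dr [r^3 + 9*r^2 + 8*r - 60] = 3*r^2 + 18*r + 8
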